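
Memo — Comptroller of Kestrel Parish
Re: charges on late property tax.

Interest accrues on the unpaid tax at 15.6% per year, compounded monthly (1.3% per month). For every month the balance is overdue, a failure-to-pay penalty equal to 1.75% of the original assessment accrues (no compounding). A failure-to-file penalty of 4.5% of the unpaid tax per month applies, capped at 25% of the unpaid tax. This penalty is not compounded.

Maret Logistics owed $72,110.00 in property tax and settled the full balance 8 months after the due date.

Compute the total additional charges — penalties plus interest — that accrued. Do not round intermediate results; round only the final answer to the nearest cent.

Failure-to-file: 8 × 4.5% × $72,110.00 = $25,959.60, capped at 25% × $72,110.00 = $18,027.50
Failure-to-pay penalty: 8 × 1.75% × $72,110.00 = $10,095.40
Interest: $72,110.00 × ((1 + 0.013)^8 − 1) = $72,110.00 × 0.1088571… = $7,849.6820…
Penalties + interest = $28,122.9000 + $7,849.6820… = $35,972.58

$35,972.58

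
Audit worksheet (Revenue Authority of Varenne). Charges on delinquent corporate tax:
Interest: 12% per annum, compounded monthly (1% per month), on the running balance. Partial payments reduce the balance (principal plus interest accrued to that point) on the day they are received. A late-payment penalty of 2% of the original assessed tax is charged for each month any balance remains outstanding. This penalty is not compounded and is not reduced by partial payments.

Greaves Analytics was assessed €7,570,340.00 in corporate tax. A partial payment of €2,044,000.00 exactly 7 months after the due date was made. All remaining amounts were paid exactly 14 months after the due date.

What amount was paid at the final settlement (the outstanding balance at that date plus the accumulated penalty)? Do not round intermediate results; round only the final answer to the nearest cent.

Balance at month 7: €7,570,340.0000 × (1 + 0.01)^7 = €8,116,429.1415…
After €2,044,000.00 payment: €8,116,429.1415… − €2,044,000.00 = €6,072,429.1415…
Balance at month 14: €6,072,429.1415… × (1 + 0.01)^7 = €6,510,465.9557…
Penalty: 14 × 2% × €7,570,340.00 = €2,119,695.20
Final settlement = outstanding balance + penalty = €6,510,465.9557… + €2,119,695.20 = €8,630,161.16

€8,630,161.16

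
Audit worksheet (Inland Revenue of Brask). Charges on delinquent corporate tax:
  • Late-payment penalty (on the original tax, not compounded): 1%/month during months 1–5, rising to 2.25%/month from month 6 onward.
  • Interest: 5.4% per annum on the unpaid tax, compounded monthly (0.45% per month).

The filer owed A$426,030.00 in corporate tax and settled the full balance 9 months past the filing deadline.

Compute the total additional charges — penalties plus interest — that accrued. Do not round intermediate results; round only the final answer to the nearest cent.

Penalty, months 1–5: 5 × 1% × A$426,030.00 = A$21,301.50
Penalty, months 6–9: 4 × 2.25% × A$426,030.00 = A$38,342.70
Interest: A$426,030.00 × ((1 + 0.0045)^9 − 1) = A$426,030.00 × 0.0412367… = A$17,568.0740…
Penalties + interest = A$59,644.2000 + A$17,568.0740… = A$77,212.27

A$77,212.27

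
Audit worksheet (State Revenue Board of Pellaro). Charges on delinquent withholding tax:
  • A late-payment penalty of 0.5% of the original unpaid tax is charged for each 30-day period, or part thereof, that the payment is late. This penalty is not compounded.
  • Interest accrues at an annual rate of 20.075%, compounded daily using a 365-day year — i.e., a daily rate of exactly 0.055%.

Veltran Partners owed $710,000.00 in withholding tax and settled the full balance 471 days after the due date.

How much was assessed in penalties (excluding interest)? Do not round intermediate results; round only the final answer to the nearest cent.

$56,800.00

Penalty periods: ⌈471/30⌉ = 16; penalty = 16 × 0.5% × $710,000.00 = $56,800.00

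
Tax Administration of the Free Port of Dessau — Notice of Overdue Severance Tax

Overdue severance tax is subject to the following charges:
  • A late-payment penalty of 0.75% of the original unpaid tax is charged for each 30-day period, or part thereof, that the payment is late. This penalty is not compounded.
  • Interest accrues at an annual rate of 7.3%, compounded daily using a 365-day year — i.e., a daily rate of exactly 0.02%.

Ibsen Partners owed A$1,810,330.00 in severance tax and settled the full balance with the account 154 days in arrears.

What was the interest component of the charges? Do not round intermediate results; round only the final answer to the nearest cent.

A$56,619.97

Interest: A$1,810,330.00 × ((1 + 0.0002)^154 − 1) = A$1,810,330.00 × 0.03127605… = A$56,619.9743…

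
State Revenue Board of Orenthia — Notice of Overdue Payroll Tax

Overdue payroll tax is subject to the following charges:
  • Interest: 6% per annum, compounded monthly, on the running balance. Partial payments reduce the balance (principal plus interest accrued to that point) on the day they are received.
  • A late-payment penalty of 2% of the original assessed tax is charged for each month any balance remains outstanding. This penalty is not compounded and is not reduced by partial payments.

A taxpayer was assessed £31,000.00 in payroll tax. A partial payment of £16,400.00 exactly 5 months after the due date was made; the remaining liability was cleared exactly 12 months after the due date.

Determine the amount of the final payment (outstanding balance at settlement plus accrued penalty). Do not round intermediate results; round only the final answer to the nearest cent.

£23,369.33

Monthly rate = 6% ÷ 12 = 0.5%
Balance at month 5: £31,000.0000 × (1 + 0.005)^5 = £31,782.7888…
After £16,400.00 payment: £31,782.7888… − £16,400.00 = £15,382.7888…
Balance at month 12: £15,382.7888… × (1 + 0.005)^7 = £15,929.3301…
Penalty: 12 × 2% × £31,000.00 = £7,440.00
Final settlement = outstanding balance + penalty = £15,929.3301… + £7,440.00 = £23,369.33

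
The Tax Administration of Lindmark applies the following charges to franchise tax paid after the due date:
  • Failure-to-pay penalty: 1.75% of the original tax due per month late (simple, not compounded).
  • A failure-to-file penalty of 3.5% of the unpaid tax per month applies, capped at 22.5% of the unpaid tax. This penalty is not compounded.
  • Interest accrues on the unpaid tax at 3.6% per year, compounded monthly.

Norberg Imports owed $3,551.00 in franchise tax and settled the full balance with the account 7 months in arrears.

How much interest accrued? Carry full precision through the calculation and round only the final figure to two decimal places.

Interest (3.6%/yr ÷ 12 = 0.3%/month): $3,551.00 × ((1 + 0.003)^7 − 1) = $75.2455…

$75.25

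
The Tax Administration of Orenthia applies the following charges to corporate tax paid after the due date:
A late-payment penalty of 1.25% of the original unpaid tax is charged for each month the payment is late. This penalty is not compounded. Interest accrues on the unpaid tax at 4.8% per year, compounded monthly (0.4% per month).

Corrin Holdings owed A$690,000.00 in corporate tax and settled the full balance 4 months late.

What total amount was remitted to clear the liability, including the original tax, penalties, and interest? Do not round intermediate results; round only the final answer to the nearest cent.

Late-payment penalty: 4 × 1.25% × A$690,000.00 = A$34,500.00
Interest: A$690,000.00 × ((1 + 0.004)^4 − 1) = A$690,000.00 × 0.0160963… = A$11,106.4168…
Total = A$690,000.00 + A$34,500.0000 + A$11,106.4168… = A$735,606.42

A$735,606.42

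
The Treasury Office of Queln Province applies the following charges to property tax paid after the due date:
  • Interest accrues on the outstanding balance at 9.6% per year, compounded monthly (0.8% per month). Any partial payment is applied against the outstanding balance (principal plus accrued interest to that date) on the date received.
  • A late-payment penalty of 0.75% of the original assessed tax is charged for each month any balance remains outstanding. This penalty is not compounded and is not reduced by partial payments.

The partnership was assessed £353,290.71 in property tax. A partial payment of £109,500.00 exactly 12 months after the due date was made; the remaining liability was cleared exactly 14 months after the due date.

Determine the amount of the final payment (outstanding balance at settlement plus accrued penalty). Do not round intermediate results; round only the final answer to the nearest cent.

£320,820.67

Balance at month 12: £353,290.7100 × (1 + 0.008)^12 = £388,739.4383…
After £109,500.00 payment: £388,739.4383… − £109,500.00 = £279,239.4383…
Balance at month 14: £279,239.4383… × (1 + 0.008)^2 = £283,725.1407…
Penalty: 14 × 0.75% × £353,290.71 = £37,095.52…
Final settlement = outstanding balance + penalty = £283,725.1407… + £37,095.52… = £320,820.67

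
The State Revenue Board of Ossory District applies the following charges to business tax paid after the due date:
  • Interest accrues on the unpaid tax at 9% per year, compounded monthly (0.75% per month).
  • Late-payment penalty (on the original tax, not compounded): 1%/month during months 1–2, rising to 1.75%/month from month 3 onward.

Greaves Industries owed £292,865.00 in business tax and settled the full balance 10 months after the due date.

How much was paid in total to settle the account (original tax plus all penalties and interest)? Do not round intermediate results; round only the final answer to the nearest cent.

£362,444.61

Penalty, months 1–2: 2 × 1% × £292,865.00 = £5,857.30
Penalty, months 3–10: 8 × 1.75% × £292,865.00 = £41,001.10
Interest: £292,865.00 × ((1 + 0.0075)^10 − 1) = £292,865.00 × 0.0775825… = £22,721.2122…
Total = £292,865.00 + £46,858.4000 + £22,721.2122… = £362,444.61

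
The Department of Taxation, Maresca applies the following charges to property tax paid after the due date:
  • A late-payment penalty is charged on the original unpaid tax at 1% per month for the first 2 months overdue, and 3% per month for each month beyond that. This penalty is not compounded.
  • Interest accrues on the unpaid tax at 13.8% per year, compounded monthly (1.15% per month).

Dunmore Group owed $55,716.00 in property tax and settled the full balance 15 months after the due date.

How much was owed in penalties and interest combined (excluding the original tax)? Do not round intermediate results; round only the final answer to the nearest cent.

$33,268.18

Penalty, months 1–2: 2 × 1% × $55,716.00 = $1,114.32
Penalty, months 3–15: 13 × 3% × $55,716.00 = $21,729.24
Interest: $55,716.00 × ((1 + 0.0115)^15 − 1) = $55,716.00 × 0.1871027… = $10,424.6161…
Penalties + interest = $22,843.5600 + $10,424.6161… = $33,268.18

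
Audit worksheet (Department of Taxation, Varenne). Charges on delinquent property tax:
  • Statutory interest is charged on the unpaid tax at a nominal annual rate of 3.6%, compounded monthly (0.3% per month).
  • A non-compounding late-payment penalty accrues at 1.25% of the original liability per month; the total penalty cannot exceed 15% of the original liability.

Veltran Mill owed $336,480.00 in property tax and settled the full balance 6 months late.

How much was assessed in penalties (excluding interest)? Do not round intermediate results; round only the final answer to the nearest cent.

$25,236.00

Penalty: 6 × 1.25% × $336,480.00 = $25,236.00 (below the 15% cap of $50,472.00)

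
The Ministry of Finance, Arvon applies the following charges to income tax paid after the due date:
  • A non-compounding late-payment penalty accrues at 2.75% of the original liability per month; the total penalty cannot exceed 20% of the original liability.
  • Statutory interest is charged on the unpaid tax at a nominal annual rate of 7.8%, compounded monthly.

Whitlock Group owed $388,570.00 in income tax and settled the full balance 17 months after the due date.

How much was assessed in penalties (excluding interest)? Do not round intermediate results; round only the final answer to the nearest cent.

$77,714.00

Penalty (uncapped): 17 × 2.75% × $388,570.00 = $181,656.48…; cap = 20% × $388,570.00 = $77,714.00 → penalty = $77,714.00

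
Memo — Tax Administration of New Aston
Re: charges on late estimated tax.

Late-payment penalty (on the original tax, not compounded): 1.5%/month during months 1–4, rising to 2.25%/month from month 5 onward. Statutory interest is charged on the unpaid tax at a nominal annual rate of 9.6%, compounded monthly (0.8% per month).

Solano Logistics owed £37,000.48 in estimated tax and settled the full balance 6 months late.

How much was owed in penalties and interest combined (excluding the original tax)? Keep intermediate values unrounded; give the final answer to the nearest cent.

Penalty, months 1–4: 4 × 1.5% × £37,000.48 = £2,220.03…
Penalty, months 5–6: 2 × 2.25% × £37,000.48 = £1,665.02…
Interest: £37,000.48 × ((1 + 0.008)^6 − 1) = £37,000.48 × 0.0489703… = £1,811.9247…
Penalties + interest = £3,885.0504 + £1,811.9247… = £5,696.98

£5,696.98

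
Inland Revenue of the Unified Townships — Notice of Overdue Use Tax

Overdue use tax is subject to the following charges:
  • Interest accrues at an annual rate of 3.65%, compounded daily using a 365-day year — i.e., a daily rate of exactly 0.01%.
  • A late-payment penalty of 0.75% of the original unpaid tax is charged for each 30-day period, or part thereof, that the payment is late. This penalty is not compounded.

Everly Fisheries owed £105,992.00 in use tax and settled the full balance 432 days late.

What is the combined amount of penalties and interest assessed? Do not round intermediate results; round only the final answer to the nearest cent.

£16,603.06

Penalty periods: ⌈432/30⌉ = 15; penalty = 15 × 0.75% × £105,992.00 = £11,924.10
Interest: £105,992.00 × ((1 + 0.0001)^432 − 1) = £105,992.00 × 0.04414445… = £4,678.9583…
Penalties + interest = £11,924.1000 + £4,678.9583… = £16,603.06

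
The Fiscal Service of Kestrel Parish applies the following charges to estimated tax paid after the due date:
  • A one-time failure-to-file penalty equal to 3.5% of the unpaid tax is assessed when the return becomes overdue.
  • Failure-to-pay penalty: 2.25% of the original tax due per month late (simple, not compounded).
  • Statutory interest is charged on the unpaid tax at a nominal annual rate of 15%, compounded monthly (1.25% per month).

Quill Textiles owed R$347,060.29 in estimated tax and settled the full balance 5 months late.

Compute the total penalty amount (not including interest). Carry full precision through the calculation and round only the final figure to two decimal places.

R$51,191.39

Failure-to-file penalty: 3.5% × R$347,060.29 = R$12,147.11…
Failure-to-pay penalty = 2.25% × R$347,060.29 × 5 mo = R$39,044.28…
Total penalty = R$12,147.11… + R$39,044.28… = R$51,191.39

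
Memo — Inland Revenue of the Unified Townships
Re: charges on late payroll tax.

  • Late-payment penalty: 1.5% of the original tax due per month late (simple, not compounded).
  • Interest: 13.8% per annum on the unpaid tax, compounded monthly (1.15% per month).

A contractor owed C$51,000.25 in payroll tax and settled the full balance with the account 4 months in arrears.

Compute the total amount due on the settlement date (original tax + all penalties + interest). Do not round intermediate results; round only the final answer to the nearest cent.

C$56,447.06

Late-payment penalty = 1.5% × C$51,000.25 × 4 mo = C$3,060.02…
Interest: C$51,000.25 × ((1 + 0.0115)^4 − 1) = C$51,000.25 × 0.0467996… = C$2,386.7914…
Total = C$51,000.25 + C$3,060.0150 + C$2,386.7914… = C$56,447.06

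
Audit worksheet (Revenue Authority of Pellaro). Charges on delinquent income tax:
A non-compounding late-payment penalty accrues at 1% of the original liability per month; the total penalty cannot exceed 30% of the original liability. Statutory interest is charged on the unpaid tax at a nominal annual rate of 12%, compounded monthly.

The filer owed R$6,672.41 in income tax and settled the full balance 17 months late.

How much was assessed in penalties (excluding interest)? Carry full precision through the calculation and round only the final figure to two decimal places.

R$1,134.31

Penalty: 17 × 1% × R$6,672.41 = R$1,134.31… (below the 30% cap of R$2,001.72…)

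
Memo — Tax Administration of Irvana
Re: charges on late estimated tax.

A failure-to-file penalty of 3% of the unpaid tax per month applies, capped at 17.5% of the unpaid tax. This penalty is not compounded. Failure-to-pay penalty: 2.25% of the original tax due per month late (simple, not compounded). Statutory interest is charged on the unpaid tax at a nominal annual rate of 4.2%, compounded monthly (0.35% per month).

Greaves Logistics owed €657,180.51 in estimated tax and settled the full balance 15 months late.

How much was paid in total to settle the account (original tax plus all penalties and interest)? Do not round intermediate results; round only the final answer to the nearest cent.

Failure-to-file: 15 × 3% × €657,180.51 = €295,731.23…, capped at 17.5% × €657,180.51 = €115,006.59…
Failure-to-pay penalty = 2.25% × €657,180.51 × 15 mo = €221,798.42…
Interest: €657,180.51 × ((1 + 0.0035)^15 − 1) = €657,180.51 × 0.0538060… = €35,360.2312…
Total = €657,180.51 + €336,805.0114… + €35,360.2312… = €1,029,345.75

€1,029,345.75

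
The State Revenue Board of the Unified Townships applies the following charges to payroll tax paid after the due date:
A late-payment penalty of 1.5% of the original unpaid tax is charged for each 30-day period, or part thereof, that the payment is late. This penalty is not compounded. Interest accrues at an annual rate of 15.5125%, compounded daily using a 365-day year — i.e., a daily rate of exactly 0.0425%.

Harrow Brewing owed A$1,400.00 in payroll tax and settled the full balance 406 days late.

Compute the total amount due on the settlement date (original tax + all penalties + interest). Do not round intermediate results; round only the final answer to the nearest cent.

Penalty periods: ⌈406/30⌉ = 14; penalty = 14 × 1.5% × A$1,400.00 = A$294.00
Interest: A$1,400.00 × ((1 + 0.000425)^406 − 1) = A$1,400.00 × 0.18828768… = A$263.6027…
Total = A$1,400.00 + A$294.0000 + A$263.6027… = A$1,957.60

A$1,957.60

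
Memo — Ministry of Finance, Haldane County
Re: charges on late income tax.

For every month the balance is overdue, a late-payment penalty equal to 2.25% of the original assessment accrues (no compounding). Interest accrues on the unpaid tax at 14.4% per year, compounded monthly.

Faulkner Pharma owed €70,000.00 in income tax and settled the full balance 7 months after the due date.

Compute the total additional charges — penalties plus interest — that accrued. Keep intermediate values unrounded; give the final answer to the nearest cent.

€17,120.96

Late-payment penalty = 2.25% × €70,000.00 × 7 mo = €11,025.00
Interest (14.4%/yr ÷ 12 = 1.2%/month): €70,000.00 × ((1 + 0.012)^7 − 1) = €6,095.9648…
Penalties + interest = €11,025.0000 + €6,095.9648… = €17,120.96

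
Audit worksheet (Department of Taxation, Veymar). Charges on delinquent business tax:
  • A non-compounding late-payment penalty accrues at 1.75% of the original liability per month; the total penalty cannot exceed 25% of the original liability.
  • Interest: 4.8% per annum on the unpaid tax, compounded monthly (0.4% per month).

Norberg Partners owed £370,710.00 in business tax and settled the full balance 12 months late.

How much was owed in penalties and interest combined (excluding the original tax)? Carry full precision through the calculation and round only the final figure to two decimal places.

£96,039.92

Penalty: 12 × 1.75% × £370,710.00 = £77,849.10 (below the 25% cap of £92,677.50)
Interest: £370,710.00 × ((1 + 0.004)^12 − 1) = £370,710.00 × 0.0490702… = £18,190.8166…
Penalties + interest = £77,849.1000 + £18,190.8166… = £96,039.92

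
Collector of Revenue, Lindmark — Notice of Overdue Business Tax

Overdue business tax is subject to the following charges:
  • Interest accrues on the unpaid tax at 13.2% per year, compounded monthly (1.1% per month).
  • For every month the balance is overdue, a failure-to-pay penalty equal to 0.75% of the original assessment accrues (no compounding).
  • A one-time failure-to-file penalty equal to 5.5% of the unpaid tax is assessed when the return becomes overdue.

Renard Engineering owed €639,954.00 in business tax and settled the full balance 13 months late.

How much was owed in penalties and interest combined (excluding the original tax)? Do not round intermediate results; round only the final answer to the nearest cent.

€195,396.74

Failure-to-file penalty: 5.5% × €639,954.00 = €35,197.47
Failure-to-pay penalty: 13 × 0.75% × €639,954.00 = €62,395.52…
Interest: €639,954.00 × ((1 + 0.011)^13 − 1) = €639,954.00 × 0.1528293… = €97,803.7504…
Penalties + interest = €97,592.9850 + €97,803.7504… = €195,396.74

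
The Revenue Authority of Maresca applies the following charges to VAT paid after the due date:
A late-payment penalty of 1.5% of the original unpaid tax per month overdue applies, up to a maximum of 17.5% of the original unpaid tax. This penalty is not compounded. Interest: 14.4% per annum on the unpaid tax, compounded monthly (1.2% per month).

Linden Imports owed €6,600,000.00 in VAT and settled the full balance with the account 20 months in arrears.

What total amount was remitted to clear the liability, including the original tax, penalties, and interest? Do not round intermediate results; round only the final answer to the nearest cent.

Penalty (uncapped): 20 × 1.5% × €6,600,000.00 = €1,980,000.00; cap = 17.5% × €6,600,000.00 = €1,155,000.00 → penalty = €1,155,000.00
Interest: €6,600,000.00 × ((1 + 0.012)^20 − 1) = €6,600,000.00 × 0.2694344… = €1,778,266.7917…
Total = €6,600,000.00 + €1,155,000.0000 + €1,778,266.7917… = €9,533,266.79

€9,533,266.79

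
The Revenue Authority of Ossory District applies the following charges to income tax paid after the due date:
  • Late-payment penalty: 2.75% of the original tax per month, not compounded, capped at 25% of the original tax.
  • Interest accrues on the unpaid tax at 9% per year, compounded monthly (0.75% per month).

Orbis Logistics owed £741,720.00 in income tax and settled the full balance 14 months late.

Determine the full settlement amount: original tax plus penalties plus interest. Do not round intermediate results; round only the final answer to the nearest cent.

£1,008,943.56

Penalty (uncapped): 14 × 2.75% × £741,720.00 = £285,562.20; cap = 25% × £741,720.00 = £185,430.00 → penalty = £185,430.00
Interest: £741,720.00 × ((1 + 0.0075)^14 − 1) = £741,720.00 × 0.1102755… = £81,793.5645…
Total = £741,720.00 + £185,430.0000 + £81,793.5645… = £1,008,943.56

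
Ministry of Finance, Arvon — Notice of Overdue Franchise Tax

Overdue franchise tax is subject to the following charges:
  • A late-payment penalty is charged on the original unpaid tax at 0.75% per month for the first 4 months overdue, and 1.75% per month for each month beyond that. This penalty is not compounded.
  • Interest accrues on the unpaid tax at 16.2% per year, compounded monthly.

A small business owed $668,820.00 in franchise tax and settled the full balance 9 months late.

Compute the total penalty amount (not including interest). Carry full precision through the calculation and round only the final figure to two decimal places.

Penalty, months 1–4: 4 × 0.75% × $668,820.00 = $20,064.60
Penalty, months 5–9: 5 × 1.75% × $668,820.00 = $58,521.75
Total penalty = $20,064.60 + $58,521.75 = $78,586.35

$78,586.35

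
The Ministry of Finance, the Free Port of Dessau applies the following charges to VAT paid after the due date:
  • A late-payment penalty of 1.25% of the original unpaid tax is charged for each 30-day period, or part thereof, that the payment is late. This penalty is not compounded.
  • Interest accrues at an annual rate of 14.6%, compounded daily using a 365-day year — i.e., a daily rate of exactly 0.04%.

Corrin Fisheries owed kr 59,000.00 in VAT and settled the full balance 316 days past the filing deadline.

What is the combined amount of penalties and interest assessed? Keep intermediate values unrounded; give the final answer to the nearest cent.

Penalty periods: ⌈316/30⌉ = 11; penalty = 11 × 1.25% × kr 59,000.00 = kr 8,112.50
Interest: kr 59,000.00 × ((1 + 0.0004)^316 − 1) = kr 59,000.00 × 0.13470729… = kr 7,947.7303…
Penalties + interest = kr 8,112.5000 + kr 7,947.7303… = kr 16,060.23

kr 16,060.23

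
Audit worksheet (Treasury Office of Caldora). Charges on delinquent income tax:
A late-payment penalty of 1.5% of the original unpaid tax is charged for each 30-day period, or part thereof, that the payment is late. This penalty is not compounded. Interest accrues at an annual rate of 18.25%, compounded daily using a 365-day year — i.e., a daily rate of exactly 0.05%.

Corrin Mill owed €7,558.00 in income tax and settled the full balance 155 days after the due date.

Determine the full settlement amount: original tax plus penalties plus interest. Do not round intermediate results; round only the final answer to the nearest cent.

Penalty periods: ⌈155/30⌉ = 6; penalty = 6 × 1.5% × €7,558.00 = €680.22
Interest: €7,558.00 × ((1 + 0.0005)^155 − 1) = €7,558.00 × 0.08056130… = €608.8823…
Total = €7,558.00 + €680.2200 + €608.8823… = €8,847.10

€8,847.10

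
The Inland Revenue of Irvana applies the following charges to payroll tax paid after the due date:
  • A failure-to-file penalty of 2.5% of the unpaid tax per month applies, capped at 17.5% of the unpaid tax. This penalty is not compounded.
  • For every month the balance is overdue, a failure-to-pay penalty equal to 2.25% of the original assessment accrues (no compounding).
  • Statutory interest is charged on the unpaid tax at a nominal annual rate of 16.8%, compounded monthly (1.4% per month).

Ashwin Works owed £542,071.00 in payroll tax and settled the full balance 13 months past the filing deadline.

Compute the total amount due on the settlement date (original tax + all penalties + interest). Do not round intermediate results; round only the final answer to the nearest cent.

Failure-to-file: 13 × 2.5% × £542,071.00 = £176,173.08…, capped at 17.5% × £542,071.00 = £94,862.43…
Failure-to-pay penalty: 13 × 2.25% × £542,071.00 = £158,555.77…
Interest: £542,071.00 × ((1 + 0.014)^13 − 1) = £542,071.00 × 0.1981010… = £107,384.7837…
Total = £542,071.00 + £253,418.1925 + £107,384.7837… = £902,873.98

£902,873.98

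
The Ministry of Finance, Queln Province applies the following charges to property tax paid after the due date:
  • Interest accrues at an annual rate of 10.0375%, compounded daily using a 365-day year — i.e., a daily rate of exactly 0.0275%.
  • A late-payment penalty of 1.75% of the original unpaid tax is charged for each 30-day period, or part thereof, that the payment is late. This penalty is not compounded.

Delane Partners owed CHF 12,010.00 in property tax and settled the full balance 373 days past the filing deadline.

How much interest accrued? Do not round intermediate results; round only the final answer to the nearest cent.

Interest: CHF 12,010.00 × ((1 + 0.000275)^373 − 1) = CHF 12,010.00 × 0.10800478… = CHF 1,297.1374…

CHF 1,297.14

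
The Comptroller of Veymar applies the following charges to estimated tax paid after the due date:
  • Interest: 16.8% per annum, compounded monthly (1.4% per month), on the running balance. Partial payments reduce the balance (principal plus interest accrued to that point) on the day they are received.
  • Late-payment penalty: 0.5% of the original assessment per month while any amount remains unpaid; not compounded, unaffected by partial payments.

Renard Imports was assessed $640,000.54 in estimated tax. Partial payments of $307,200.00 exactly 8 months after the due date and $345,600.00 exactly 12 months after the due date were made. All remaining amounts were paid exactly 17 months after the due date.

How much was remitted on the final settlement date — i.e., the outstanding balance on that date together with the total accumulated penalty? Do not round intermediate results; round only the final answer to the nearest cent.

$146,409.42

Balance at month 8: $640,000.5400 × (1 + 0.014)^8 = $715,293.0089…
After $307,200.00 payment: $715,293.0089… − $307,200.00 = $408,093.0089…
Balance at month 12: $408,093.0089… × (1 + 0.014)^4 = $431,430.6297…
After $345,600.00 payment: $431,430.6297… − $345,600.00 = $85,830.6297…
Balance at month 17: $85,830.6297… × (1 + 0.014)^5 = $92,009.3736…
Penalty: 17 × 0.5% × $640,000.54 = $54,400.05…
Final settlement = outstanding balance + penalty = $92,009.3736… + $54,400.05… = $146,409.42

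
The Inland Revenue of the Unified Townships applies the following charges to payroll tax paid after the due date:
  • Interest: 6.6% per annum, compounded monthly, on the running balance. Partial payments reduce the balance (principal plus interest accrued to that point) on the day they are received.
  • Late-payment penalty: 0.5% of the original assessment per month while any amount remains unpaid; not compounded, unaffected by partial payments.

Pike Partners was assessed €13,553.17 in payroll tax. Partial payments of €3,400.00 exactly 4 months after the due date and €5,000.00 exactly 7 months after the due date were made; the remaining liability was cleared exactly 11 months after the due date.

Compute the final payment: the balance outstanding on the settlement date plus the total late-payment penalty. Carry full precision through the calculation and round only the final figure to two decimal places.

€6,497.50

Monthly rate = 6.6% ÷ 12 = 0.55%
Balance at month 4: €13,553.1700 × (1 + 0.0055)^4 = €13,853.8087…
After €3,400.00 payment: €13,853.8087… − €3,400.00 = €10,453.8087…
Balance at month 7: €10,453.8087… × (1 + 0.0055)^3 = €10,627.2469…
After €5,000.00 payment: €10,627.2469… − €5,000.00 = €5,627.2469…
Balance at month 11: €5,627.2469… × (1 + 0.0055)^4 = €5,752.0715…
Penalty: 11 × 0.5% × €13,553.17 = €745.42…
Final settlement = outstanding balance + penalty = €5,752.0715… + €745.42… = €6,497.50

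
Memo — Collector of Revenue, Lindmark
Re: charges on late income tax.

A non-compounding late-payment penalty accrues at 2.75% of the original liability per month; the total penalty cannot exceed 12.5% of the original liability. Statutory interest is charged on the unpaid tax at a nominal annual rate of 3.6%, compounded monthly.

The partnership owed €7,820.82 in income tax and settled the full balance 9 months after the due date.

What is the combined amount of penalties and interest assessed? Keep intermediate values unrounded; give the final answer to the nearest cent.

€1,191.32

Penalty (uncapped): 9 × 2.75% × €7,820.82 = €1,935.65…; cap = 12.5% × €7,820.82 = €977.60… → penalty = €977.60…
Interest (3.6%/yr ÷ 12 = 0.3%/month): €7,820.82 × ((1 + 0.003)^9 − 1) = €213.7139…
Penalties + interest = €977.6025 + €213.7139… = €1,191.32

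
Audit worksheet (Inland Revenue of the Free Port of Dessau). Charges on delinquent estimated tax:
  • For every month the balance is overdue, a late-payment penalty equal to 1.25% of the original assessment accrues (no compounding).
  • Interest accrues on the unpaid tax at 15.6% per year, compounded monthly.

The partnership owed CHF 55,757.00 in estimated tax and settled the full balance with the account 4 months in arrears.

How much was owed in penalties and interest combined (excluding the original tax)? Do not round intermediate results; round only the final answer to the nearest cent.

CHF 5,744.24

Late-payment penalty: 4 × 1.25% × CHF 55,757.00 = CHF 2,787.85
Interest (15.6%/yr ÷ 12 = 1.3%/month): CHF 55,757.00 × ((1 + 0.013)^4 − 1) = CHF 2,956.3932…
Penalties + interest = CHF 2,787.8500 + CHF 2,956.3932… = CHF 5,744.24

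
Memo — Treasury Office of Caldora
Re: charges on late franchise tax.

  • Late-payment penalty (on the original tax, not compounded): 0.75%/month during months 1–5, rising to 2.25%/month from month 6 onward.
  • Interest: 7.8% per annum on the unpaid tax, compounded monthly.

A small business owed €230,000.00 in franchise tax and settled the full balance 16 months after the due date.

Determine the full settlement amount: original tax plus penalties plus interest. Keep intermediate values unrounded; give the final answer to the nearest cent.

Penalty, months 1–5: 5 × 0.75% × €230,000.00 = €8,625.00
Penalty, months 6–16: 11 × 2.25% × €230,000.00 = €56,925.00
Interest (7.8%/yr ÷ 12 = 0.65%/month): €230,000.00 × ((1 + 0.0065)^16 − 1) = €25,122.2307…
Total = €230,000.00 + €65,550.0000 + €25,122.2307… = €320,672.23

€320,672.23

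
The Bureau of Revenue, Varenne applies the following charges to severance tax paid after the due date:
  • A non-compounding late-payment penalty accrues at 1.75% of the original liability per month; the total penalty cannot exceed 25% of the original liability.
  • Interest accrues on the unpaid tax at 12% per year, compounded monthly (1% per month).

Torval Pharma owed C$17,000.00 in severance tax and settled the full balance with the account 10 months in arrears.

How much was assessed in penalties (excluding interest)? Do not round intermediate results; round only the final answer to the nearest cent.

Penalty: 10 × 1.75% × C$17,000.00 = C$2,975.00 (below the 25% cap of C$4,250.00)

C$2,975.00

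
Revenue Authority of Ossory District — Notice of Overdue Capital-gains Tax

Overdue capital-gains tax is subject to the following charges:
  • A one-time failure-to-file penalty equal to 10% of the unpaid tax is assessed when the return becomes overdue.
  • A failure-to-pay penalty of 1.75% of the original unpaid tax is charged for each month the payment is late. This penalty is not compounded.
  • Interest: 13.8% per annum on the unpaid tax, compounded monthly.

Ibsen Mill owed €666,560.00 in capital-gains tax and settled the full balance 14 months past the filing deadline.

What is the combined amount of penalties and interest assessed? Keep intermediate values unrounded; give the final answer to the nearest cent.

€345,682.19

Failure-to-file penalty: 10% × €666,560.00 = €66,656.00
Failure-to-pay penalty: 14 × 1.75% × €666,560.00 = €163,307.20
Interest (13.8%/yr ÷ 12 = 1.15%/month): €666,560.00 × ((1 + 0.0115)^14 − 1) = €115,718.9925…
Penalties + interest = €229,963.2000 + €115,718.9925… = €345,682.19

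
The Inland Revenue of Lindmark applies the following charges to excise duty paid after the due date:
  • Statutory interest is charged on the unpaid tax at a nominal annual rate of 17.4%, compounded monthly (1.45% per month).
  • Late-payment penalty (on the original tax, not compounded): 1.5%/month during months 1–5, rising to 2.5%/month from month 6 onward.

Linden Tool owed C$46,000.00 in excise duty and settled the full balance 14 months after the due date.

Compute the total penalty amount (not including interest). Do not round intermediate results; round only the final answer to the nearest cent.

C$13,800.00

Penalty, months 1–5: 5 × 1.5% × C$46,000.00 = C$3,450.00
Penalty, months 6–14: 9 × 2.5% × C$46,000.00 = C$10,350.00
Total penalty = C$3,450.00 + C$10,350.00 = C$13,800.00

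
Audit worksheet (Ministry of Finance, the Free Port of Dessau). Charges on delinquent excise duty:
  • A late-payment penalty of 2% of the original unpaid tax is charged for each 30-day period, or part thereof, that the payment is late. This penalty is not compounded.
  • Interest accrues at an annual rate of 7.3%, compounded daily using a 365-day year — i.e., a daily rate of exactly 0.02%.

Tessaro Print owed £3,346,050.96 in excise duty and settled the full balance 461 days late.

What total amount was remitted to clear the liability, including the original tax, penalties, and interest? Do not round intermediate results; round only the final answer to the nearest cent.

Penalty periods: ⌈461/30⌉ = 16; penalty = 16 × 2% × £3,346,050.96 = £1,070,736.31…
Interest: £3,346,050.96 × ((1 + 0.0002)^461 − 1) = £3,346,050.96 × 0.09657401… = £323,141.5517…
Total = £3,346,050.96 + £1,070,736.3072 + £323,141.5517… = £4,739,928.82

£4,739,928.82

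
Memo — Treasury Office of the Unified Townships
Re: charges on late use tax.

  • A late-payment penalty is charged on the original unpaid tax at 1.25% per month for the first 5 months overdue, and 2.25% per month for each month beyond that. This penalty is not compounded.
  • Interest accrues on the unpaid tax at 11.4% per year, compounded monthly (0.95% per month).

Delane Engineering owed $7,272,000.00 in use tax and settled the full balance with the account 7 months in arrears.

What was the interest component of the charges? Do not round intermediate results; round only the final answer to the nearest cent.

$497,590.56

Interest: $7,272,000.00 × ((1 + 0.0095)^7 − 1) = $7,272,000.00 × 0.0684255… = $497,590.5620…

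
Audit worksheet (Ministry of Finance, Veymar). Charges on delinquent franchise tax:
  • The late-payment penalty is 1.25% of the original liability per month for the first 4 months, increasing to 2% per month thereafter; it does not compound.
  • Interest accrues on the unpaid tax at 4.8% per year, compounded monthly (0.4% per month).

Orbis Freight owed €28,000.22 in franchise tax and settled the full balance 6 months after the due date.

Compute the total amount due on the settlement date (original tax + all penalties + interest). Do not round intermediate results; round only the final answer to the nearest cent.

€31,199.00

Penalty, months 1–4: 4 × 1.25% × €28,000.22 = €1,400.01…
Penalty, months 5–6: 2 × 2% × €28,000.22 = €1,120.01…
Interest: €28,000.22 × ((1 + 0.004)^6 − 1) = €28,000.22 × 0.0242413… = €678.7613…
Total = €28,000.22 + €2,520.0198 + €678.7613… = €31,199.00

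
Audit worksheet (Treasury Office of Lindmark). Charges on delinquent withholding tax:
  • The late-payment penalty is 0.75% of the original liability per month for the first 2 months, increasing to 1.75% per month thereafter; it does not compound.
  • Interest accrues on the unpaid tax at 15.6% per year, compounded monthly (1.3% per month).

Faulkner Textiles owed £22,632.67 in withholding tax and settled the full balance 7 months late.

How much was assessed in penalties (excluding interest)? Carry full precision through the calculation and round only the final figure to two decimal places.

£2,319.85

Penalty, months 1–2: 2 × 0.75% × £22,632.67 = £339.49…
Penalty, months 3–7: 5 × 1.75% × £22,632.67 = £1,980.36…
Total penalty = £339.49… + £1,980.36… = £2,319.85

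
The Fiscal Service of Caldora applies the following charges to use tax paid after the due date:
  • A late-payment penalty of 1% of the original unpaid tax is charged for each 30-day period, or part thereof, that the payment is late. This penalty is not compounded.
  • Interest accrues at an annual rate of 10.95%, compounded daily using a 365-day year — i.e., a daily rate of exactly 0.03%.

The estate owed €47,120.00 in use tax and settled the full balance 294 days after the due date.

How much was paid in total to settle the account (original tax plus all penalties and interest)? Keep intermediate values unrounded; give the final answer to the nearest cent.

Penalty periods: ⌈294/30⌉ = 10; penalty = 10 × 1% × €47,120.00 = €4,712.00
Interest: €47,120.00 × ((1 + 0.0003)^294 − 1) = €47,120.00 × 0.09219209… = €4,344.0915…
Total = €47,120.00 + €4,712.0000 + €4,344.0915… = €56,176.09

€56,176.09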